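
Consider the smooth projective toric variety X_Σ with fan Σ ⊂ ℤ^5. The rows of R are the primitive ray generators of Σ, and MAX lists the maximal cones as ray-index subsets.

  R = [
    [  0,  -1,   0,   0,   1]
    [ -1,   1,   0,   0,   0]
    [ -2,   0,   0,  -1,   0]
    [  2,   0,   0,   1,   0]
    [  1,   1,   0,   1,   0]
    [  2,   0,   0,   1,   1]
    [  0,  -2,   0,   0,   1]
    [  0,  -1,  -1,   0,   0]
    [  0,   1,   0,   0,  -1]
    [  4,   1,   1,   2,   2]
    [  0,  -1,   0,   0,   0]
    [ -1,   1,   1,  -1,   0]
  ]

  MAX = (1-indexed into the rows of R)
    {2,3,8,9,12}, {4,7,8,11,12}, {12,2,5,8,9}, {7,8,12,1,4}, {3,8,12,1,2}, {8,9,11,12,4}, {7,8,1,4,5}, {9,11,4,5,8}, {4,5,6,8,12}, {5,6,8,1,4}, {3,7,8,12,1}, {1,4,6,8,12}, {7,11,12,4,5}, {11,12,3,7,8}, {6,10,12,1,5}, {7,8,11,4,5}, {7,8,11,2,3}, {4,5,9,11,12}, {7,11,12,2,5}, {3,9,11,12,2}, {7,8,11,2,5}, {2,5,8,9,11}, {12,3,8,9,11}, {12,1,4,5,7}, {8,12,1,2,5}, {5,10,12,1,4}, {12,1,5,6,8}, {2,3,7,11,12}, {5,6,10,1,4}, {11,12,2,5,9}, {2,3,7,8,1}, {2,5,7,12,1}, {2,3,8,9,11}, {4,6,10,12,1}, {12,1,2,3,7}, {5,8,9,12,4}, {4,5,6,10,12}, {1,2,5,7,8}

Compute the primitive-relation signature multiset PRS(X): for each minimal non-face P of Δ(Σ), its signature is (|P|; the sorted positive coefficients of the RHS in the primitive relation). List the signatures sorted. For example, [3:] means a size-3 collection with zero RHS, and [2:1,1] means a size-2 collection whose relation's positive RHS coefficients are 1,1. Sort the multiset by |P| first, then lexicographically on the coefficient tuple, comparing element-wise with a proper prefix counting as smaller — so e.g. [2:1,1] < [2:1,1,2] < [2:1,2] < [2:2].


|primitive collections| = 23. Relations:

  P={1,9}:  v_{1} + v_{9} = 0  →  sig = [2:]
  P={3,4}:  v_{3} + v_{4} = 0  →  sig = [2:]
  P={1,11}:  v_{1} + v_{11} = v_{7}  →  sig = [2:1]
  P={2,4}:  v_{2} + v_{4} = v_{5}  →  sig = [2:1]
  P={3,5}:  v_{3} + v_{5} = v_{2}  →  sig = [2:1]
  P={7,9}:  v_{7} + v_{9} = v_{11}  →  sig = [2:1]
  P={6,11}:  v_{6} + v_{11} = v_{1} + v_{4}  →  sig = [2:1,1]
  P={3,6}:  v_{3} + v_{6} = v_{1} + v_{5} + v_{8} + v_{12}  →  sig = [2:1,1,1,1]
  P={3,10}:  v_{3} + v_{10} = v_{1} + v_{5} + v_{6} + v_{12}  →  sig = [2:1,1,1,1]
  P={6,9}:  v_{6} + v_{9} = v_{4} + v_{5} + v_{8} + v_{12}  →  sig = [2:1,1,1,1]
  P={9,10}:  v_{9} + v_{10} = v_{4} + v_{5} + v_{6} + v_{12}  →  sig = [2:1,1,1,1]
  P={2,6}:  v_{2} + v_{6} = v_{1} + 2·v_{5} + v_{8} + v_{12}  →  sig = [2:1,1,1,2]
  P={2,10}:  v_{2} + v_{10} = v_{1} + 2·v_{5} + v_{6} + v_{12}  →  sig = [2:1,1,1,2]
  P={10,11}:  v_{10} + v_{11} = 2·v_{1} + 2·v_{4} + v_{5} + v_{12}  →  sig = [2:1,1,2,2]
  P={7,10}:  v_{7} + v_{10} = 3·v_{1} + 2·v_{4} + v_{5} + v_{12}  →  sig = [2:1,1,2,3]
  P={6,7}:  v_{6} + v_{7} = 2·v_{1} + v_{4}  →  sig = [2:1,2]
  P={8,10}:  v_{8} + v_{10} = 2·v_{6}  →  sig = [2:2]
  P={5,8,11,12}:  v_{5} + v_{8} + v_{11} + v_{12} = 0  →  sig = [4:]
  P={2,8,11,12}:  v_{2} + v_{8} + v_{11} + v_{12} = v_{3}  →  sig = [4:1]
  P={5,7,8,12}:  v_{5} + v_{7} + v_{8} + v_{12} = v_{1}  →  sig = [4:1]
  P={2,7,8,12}:  v_{2} + v_{7} + v_{8} + v_{12} = v_{1} + v_{3}  →  sig = [4:1,1]
  P={1,4,5,6,12}:  v_{1} + v_{4} + v_{5} + v_{6} + v_{12} = v_{10}  →  sig = [5:1]
  P={1,4,5,8,12}:  v_{1} + v_{4} + v_{5} + v_{8} + v_{12} = v_{6}  →  sig = [5:1]

Signatures (|P|; sorted positive RHS coefficients), sorted:
[[2:], [2:], [2:1], [2:1], [2:1], [2:1], [2:1,1], [2:1,1,1,1], [2:1,1,1,1], [2:1,1,1,1], [2:1,1,1,1], [2:1,1,1,2], [2:1,1,1,2], [2:1,1,2,2], [2:1,1,2,3], [2:1,2], [2:2], [4:], [4:1], [4:1], [4:1,1], [5:1], [5:1]]


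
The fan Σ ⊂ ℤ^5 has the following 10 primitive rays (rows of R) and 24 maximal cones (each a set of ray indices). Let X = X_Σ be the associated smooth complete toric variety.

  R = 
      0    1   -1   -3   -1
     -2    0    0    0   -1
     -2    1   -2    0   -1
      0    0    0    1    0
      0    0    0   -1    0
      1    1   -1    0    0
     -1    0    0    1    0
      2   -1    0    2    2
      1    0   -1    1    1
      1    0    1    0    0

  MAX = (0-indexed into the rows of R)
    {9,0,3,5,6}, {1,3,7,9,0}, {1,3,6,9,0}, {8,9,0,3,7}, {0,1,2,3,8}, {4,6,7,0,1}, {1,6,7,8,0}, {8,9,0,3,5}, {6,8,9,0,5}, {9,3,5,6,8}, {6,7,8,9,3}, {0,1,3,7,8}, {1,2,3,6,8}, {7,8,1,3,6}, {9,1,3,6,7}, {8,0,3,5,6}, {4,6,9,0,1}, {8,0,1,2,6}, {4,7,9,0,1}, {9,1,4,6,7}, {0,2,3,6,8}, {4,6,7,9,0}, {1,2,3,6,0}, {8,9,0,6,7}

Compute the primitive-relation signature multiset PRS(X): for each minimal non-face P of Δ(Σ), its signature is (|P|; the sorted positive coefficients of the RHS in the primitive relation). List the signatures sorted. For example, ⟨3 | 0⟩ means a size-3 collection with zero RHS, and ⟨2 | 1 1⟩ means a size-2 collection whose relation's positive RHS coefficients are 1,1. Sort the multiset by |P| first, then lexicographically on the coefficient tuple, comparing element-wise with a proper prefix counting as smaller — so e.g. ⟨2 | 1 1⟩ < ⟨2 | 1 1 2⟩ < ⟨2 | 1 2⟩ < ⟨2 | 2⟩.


14 collections generate NE(X_Σ); each relation:

  {3,4}:  v_{3} + v_{4} = 0  ⇒ sig = ⟨2 | 0⟩
  {4,8}:  v_{4} + v_{8} = v_{0} + v_{6} + v_{7}  ⇒ sig = ⟨2 | 1 1 1⟩
  {2,4}:  v_{2} + v_{4} = v_{0} + v_{1} + v_{6} + v_{8}  ⇒ sig = ⟨2 | 1 1 1 1⟩
  {4,5}:  v_{4} + v_{5} = v_{0} + v_{6} + v_{8} + v_{9}  ⇒ sig = ⟨2 | 1 1 1 1⟩
  {1,5}:  v_{1} + v_{5} = v_{0} + 2·v_{3} + v_{6}  ⇒ sig = ⟨2 | 1 1 2⟩
  {2,9}:  v_{2} + v_{9} = v_{0} + 2·v_{3} + v_{6}  ⇒ sig = ⟨2 | 1 1 2⟩
  {2,7}:  v_{2} + v_{7} = v_{1} + 2·v_{8}  ⇒ sig = ⟨2 | 1 2⟩
  {5,7}:  v_{5} + v_{7} = 2·v_{8} + v_{9}  ⇒ sig = ⟨2 | 1 2⟩
  {2,5}:  v_{2} + v_{5} = 2·v_{0} + 3·v_{3} + 2·v_{6} + v_{8}  ⇒ sig = ⟨2 | 1 2 2 3⟩
  {1,8,9}:  v_{1} + v_{8} + v_{9} = v_{3}  ⇒ sig = ⟨3 | 1⟩
  {0,3,6,7}:  v_{0} + v_{3} + v_{6} + v_{7} = v_{8}  ⇒ sig = ⟨4 | 1⟩
  {0,1,6,7,9}:  v_{0} + v_{1} + v_{6} + v_{7} + v_{9} = 0  ⇒ sig = ⟨5 | 0⟩
  {0,1,3,6,8}:  v_{0} + v_{1} + v_{3} + v_{6} + v_{8} = v_{2}  ⇒ sig = ⟨5 | 1⟩
  {0,3,6,8,9}:  v_{0} + v_{3} + v_{6} + v_{8} + v_{9} = v_{5}  ⇒ sig = ⟨5 | 1⟩

Hence PRS(X_Σ) =
{ ⟨2 | 0⟩,  ⟨2 | 1 1 1⟩,  ⟨2 | 1 1 1 1⟩ ×2,  ⟨2 | 1 1 2⟩ ×2,  ⟨2 | 1 2⟩ ×2,  ⟨2 | 1 2 2 3⟩,  ⟨3 | 1⟩,  ⟨4 | 1⟩,  ⟨5 | 0⟩,  ⟨5 | 1⟩ ×2 }


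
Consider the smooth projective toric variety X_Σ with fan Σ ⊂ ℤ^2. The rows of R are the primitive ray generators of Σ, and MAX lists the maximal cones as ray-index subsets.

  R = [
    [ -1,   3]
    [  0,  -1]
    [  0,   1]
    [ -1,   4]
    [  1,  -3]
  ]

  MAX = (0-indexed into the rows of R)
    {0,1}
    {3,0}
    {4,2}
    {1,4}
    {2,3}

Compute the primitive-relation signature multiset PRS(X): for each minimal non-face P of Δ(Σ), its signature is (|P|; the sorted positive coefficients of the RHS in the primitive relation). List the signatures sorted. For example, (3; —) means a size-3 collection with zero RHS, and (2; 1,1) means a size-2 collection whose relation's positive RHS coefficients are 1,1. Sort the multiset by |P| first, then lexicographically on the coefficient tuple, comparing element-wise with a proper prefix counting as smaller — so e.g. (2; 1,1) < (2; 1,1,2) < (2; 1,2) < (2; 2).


Σ has 5 primitive collections:

  P={0,4}:  v_{0} + v_{4} = 0  ⇒ sig = (2; —)
  P={1,2}:  v_{1} + v_{2} = 0  ⇒ sig = (2; —)
  P={0,2}:  v_{0} + v_{2} = v_{3}  ⇒ sig = (2; 1)
  P={1,3}:  v_{1} + v_{3} = v_{0}  ⇒ sig = (2; 1)
  P={3,4}:  v_{3} + v_{4} = v_{2}  ⇒ sig = (2; 1)

Hence PRS(X_Σ) =
    |P|=2: 5 collections, coeffs (), (), (1), (1), (1)


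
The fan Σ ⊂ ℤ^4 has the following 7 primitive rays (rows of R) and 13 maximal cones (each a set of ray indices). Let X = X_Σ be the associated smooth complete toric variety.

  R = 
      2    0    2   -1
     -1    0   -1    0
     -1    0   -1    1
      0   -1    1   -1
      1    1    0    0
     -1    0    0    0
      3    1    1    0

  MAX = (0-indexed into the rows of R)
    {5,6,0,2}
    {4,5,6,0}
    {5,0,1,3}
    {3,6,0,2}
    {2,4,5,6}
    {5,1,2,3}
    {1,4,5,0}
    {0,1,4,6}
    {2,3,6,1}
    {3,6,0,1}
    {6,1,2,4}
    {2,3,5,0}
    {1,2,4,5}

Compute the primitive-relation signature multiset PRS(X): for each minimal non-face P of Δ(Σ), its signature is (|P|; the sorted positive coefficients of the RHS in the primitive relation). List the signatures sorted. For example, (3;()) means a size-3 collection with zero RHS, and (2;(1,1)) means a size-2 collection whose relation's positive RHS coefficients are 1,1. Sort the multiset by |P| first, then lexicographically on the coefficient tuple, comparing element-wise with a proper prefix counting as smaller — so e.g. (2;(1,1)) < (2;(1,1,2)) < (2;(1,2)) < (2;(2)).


Σ has 5 primitive collections:

  {3,4}:  v_{3} + v_{4} = v_{0} + v_{1} — sig = (2;(1,1))
  {0,1,2}:  v_{0} + v_{1} + v_{2} = 0 — sig = (3;())
  {1,5,6}:  v_{1} + v_{5} + v_{6} = v_{4} — sig = (3;(1))
  {3,5,6}:  v_{3} + v_{5} + v_{6} = v_{0} — sig = (3;(1))
  {0,2,4}:  v_{0} + v_{2} + v_{4} = v_{5} + v_{6} — sig = (3;(1,1))

Sorted signature multiset PRS(X):
    (2;(1,1))
    (3;())
    (3;(1))
    (3;(1))
    (3;(1,1))


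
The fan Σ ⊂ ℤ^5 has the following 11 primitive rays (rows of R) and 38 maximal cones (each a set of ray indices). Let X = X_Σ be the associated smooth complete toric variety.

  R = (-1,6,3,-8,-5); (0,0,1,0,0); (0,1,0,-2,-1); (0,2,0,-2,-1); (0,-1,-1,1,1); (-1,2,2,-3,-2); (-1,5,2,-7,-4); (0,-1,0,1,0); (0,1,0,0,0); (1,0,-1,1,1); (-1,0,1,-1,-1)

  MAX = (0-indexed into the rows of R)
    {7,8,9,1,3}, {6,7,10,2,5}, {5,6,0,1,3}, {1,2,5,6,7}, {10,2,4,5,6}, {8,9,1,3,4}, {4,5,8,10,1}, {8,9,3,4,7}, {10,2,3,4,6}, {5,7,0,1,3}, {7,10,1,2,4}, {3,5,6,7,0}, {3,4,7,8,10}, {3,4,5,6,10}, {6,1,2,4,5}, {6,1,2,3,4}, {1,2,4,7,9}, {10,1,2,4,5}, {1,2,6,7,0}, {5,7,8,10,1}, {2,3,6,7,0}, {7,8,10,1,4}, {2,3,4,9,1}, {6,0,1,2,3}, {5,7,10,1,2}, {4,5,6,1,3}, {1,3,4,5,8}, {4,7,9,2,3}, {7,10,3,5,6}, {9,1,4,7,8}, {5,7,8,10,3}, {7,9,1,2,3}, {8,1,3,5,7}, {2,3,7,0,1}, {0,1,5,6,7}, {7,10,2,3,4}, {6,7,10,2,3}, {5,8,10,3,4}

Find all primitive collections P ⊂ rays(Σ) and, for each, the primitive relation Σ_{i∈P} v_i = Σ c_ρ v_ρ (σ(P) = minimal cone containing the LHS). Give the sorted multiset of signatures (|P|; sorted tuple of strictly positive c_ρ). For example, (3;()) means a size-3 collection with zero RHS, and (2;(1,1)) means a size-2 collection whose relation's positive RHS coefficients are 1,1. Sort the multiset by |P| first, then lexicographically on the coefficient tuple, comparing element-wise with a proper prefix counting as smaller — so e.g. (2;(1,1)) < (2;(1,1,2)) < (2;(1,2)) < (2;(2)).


Primitive collections (17):

  {9,10}:  v_{9} + v_{10} = 0  ⟹  sig = (2;())
  {0,4}:  v_{0} + v_{4} = v_{6}  ⟹  sig = (2;(1))
  {2,8}:  v_{2} + v_{8} = v_{3}  ⟹  sig = (2;(1))
  {5,9}:  v_{5} + v_{9} = v_{1} + v_{3}  ⟹  sig = (2;(1,1))
  {0,10}:  v_{0} + v_{10} = v_{5} + v_{6} + v_{7}  ⟹  sig = (2;(1,1,1))
  {0,8}:  v_{0} + v_{8} = v_{1} + 3·v_{3} + v_{5} + v_{7}  ⟹  sig = (2;(1,1,1,3))
  {6,9}:  v_{6} + v_{9} = v_{1} + v_{2} + 2·v_{3}  ⟹  sig = (2;(1,1,2))
  {0,9}:  v_{0} + v_{9} = 2·v_{1} + v_{2} + 3·v_{3} + v_{7}  ⟹  sig = (2;(1,1,2,3))
  {6,8}:  v_{6} + v_{8} = 2·v_{3} + v_{5}  ⟹  sig = (2;(1,2))
  {1,3,10}:  v_{1} + v_{3} + v_{10} = v_{5}  ⟹  sig = (3;(1))
  {2,3,5}:  v_{2} + v_{3} + v_{5} = v_{6}  ⟹  sig = (3;(1))
  {4,5,7}:  v_{4} + v_{5} + v_{7} = v_{10}  ⟹  sig = (3;(1))
  {4,6,7}:  v_{4} + v_{6} + v_{7} = v_{2} + v_{3} + v_{10}  ⟹  sig = (3;(1,1,1))
  {0,2,5}:  v_{0} + v_{2} + v_{5} = v_{1} + 2·v_{6} + v_{7}  ⟹  sig = (3;(1,1,2))
  {1,6,10}:  v_{1} + v_{6} + v_{10} = v_{2} + 2·v_{5}  ⟹  sig = (3;(1,2))
  {1,3,4,7}:  v_{1} + v_{3} + v_{4} + v_{7} = 0  ⟹  sig = (4;())
  {1,3,6,7}:  v_{1} + v_{3} + v_{6} + v_{7} = v_{0}  ⟹  sig = (4;(1))

Signatures (|P|; sorted positive RHS coefficients), sorted:
    (2;())
    (2;(1))
    (2;(1))
    (2;(1,1))
    (2;(1,1,1))
    (2;(1,1,1,3))
    (2;(1,1,2))
    (2;(1,1,2,3))
    (2;(1,2))
    (3;(1))
    (3;(1))
    (3;(1))
    (3;(1,1,1))
    (3;(1,1,2))
    (3;(1,2))
    (4;())
    (4;(1))


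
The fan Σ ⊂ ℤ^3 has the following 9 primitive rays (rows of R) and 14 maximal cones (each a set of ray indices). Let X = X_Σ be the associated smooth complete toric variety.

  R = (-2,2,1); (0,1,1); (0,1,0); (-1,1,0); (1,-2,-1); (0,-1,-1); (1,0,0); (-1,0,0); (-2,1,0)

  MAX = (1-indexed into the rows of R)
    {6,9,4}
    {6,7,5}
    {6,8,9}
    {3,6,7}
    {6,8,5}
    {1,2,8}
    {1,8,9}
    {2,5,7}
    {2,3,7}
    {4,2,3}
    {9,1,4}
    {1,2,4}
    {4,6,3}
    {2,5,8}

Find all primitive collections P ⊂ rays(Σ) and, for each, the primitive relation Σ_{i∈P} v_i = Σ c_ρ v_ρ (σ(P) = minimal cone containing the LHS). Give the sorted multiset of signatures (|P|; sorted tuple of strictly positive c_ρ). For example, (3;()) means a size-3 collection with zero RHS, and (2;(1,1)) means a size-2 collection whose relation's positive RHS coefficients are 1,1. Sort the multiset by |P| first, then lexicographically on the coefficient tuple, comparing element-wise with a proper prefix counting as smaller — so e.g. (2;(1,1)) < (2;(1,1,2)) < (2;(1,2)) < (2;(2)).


Σ has 15 primitive collections:

  {2,6}:  v_{2} + v_{6} = 0  so sig = (2;())
  {7,8}:  v_{7} + v_{8} = 0  so sig = (2;())
  {1,5}:  v_{1} + v_{5} = v_{8}  so sig = (2;(1))
  {1,6}:  v_{1} + v_{6} = v_{9}  so sig = (2;(1))
  {2,9}:  v_{2} + v_{9} = v_{1}  so sig = (2;(1))
  {3,8}:  v_{3} + v_{8} = v_{4}  so sig = (2;(1))
  {4,5}:  v_{4} + v_{5} = v_{6}  so sig = (2;(1))
  {4,7}:  v_{4} + v_{7} = v_{3}  so sig = (2;(1))
  {4,8}:  v_{4} + v_{8} = v_{9}  so sig = (2;(1))
  {7,9}:  v_{7} + v_{9} = v_{4}  so sig = (2;(1))
  {1,7}:  v_{1} + v_{7} = v_{2} + v_{4}  so sig = (2;(1,1))
  {3,5}:  v_{3} + v_{5} = v_{6} + v_{7}  so sig = (2;(1,1))
  {5,9}:  v_{5} + v_{9} = v_{6} + v_{8}  so sig = (2;(1,1))
  {1,3}:  v_{1} + v_{3} = v_{2} + 2·v_{4}  so sig = (2;(1,2))
  {3,9}:  v_{3} + v_{9} = 2·v_{4}  so sig = (2;(2))

Sorted signature multiset PRS(X):
    |P|=2: 15 collections, coeffs (), (), (1), (1), (1), (1), (1), (1), (1), (1), (1,1), (1,1), (1,1), (1,2), (2)


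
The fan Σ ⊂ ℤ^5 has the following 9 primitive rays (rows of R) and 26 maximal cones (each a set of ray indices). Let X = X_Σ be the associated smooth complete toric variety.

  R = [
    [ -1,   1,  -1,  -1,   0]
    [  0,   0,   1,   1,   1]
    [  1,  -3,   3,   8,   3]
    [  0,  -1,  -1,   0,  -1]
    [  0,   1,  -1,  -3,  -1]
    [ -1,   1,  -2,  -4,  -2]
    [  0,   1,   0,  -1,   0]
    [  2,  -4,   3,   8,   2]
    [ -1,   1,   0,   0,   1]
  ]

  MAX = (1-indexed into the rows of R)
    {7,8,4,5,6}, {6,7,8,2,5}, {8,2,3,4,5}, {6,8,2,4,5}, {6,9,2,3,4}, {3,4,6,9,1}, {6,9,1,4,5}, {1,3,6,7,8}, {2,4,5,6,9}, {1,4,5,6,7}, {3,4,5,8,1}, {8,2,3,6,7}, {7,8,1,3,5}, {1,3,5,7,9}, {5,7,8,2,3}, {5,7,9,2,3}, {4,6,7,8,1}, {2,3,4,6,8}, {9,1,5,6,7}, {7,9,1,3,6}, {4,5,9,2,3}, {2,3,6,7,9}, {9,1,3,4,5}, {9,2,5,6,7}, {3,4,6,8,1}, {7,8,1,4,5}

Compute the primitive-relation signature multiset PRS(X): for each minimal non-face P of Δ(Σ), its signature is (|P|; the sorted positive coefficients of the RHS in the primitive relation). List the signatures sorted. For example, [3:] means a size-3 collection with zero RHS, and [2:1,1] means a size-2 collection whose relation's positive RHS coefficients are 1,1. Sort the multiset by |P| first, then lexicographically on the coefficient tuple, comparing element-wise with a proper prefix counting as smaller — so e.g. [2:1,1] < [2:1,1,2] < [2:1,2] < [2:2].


Primitive collections (7):

  {1,2}:  v_{1} + v_{2} = v_{9} — sig = [2:1]
  {8,9}:  v_{8} + v_{9} = v_{3} — sig = [2:1]
  {2,4,7}:  v_{2} + v_{4} + v_{7} = 0 — sig = [3:]
  {4,7,9}:  v_{4} + v_{7} + v_{9} = v_{1} — sig = [3:1]
  {3,4,7}:  v_{3} + v_{4} + v_{7} = v_{1} + v_{8} — sig = [3:1,1]
  {3,5,6}:  v_{3} + v_{5} + v_{6} = v_{2} + v_{4} — sig = [3:1,1]
  {1,5,6,8}:  v_{1} + v_{5} + v_{6} + v_{8} = v_{4} — sig = [4:1]

Signatures (|P|; sorted positive RHS coefficients), sorted:
    [2:1]
    [2:1]
    [3:]
    [3:1]
    [3:1,1]
    [3:1,1]
    [4:1]


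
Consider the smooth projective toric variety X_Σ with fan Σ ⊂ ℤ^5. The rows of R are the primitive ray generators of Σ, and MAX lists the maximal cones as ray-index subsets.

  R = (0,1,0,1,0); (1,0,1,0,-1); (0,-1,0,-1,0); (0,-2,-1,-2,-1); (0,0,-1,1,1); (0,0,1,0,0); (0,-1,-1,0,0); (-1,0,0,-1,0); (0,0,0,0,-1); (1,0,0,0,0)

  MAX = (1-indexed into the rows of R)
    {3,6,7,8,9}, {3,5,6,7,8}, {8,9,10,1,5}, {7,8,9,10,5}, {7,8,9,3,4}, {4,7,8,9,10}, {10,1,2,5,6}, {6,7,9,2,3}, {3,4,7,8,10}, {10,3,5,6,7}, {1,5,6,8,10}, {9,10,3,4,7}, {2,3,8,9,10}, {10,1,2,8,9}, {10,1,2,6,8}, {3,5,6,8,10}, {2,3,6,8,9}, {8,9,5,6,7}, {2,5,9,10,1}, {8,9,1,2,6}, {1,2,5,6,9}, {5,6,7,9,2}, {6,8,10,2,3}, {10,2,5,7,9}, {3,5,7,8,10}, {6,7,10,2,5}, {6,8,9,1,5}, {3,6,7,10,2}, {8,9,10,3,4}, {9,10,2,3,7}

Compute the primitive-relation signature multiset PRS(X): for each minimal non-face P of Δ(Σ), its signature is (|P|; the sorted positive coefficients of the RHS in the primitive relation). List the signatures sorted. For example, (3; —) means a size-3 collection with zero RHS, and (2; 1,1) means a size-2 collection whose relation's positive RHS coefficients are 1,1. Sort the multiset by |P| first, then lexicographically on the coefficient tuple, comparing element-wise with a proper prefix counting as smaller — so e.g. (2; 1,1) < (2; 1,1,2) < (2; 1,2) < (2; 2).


Primitive collections (13):

  P={1,3}:  v_{1} + v_{3} = 0  ⇒ sig = (2; —)
  P={1,7}:  v_{1} + v_{7} = v_{5} + v_{9}  ⇒ sig = (2; 1,1)
  P={1,4}:  v_{1} + v_{4} = v_{7} + v_{8} + v_{9} + v_{10}  ⇒ sig = (2; 1,1,1,1)
  P={4,5}:  v_{4} + v_{5} = 2·v_{7} + v_{8} + v_{10}  ⇒ sig = (2; 1,1,2)
  P={4,6}:  v_{4} + v_{6} = 2·v_{3} + v_{9}  ⇒ sig = (2; 1,2)
  P={2,4}:  v_{2} + v_{4} = 2·v_{3} + 2·v_{9} + v_{10}  ⇒ sig = (2; 1,2,2)
  P={2,5,8}:  v_{2} + v_{5} + v_{8} = 0  ⇒ sig = (3; —)
  P={3,5,9}:  v_{3} + v_{5} + v_{9} = v_{7}  ⇒ sig = (3; 1)
  P={6,9,10}:  v_{6} + v_{9} + v_{10} = v_{2}  ⇒ sig = (3; 1)
  P={2,7,8}:  v_{2} + v_{7} + v_{8} = v_{3} + v_{9}  ⇒ sig = (3; 1,1)
  P={2,3,5}:  v_{2} + v_{3} + v_{5} = v_{6} + v_{7} + v_{10}  ⇒ sig = (3; 1,1,1)
  P={6,7,8,10}:  v_{6} + v_{7} + v_{8} + v_{10} = v_{3}  ⇒ sig = (4; 1)
  P={3,7,8,9,10}:  v_{3} + v_{7} + v_{8} + v_{9} + v_{10} = v_{4}  ⇒ sig = (5; 1)

Signatures (|P|; sorted positive RHS coefficients), sorted:
[(2; —), (2; 1,1), (2; 1,1,1,1), (2; 1,1,2), (2; 1,2), (2; 1,2,2), (3; —), (3; 1), (3; 1), (3; 1,1), (3; 1,1,1), (4; 1), (5; 1)]


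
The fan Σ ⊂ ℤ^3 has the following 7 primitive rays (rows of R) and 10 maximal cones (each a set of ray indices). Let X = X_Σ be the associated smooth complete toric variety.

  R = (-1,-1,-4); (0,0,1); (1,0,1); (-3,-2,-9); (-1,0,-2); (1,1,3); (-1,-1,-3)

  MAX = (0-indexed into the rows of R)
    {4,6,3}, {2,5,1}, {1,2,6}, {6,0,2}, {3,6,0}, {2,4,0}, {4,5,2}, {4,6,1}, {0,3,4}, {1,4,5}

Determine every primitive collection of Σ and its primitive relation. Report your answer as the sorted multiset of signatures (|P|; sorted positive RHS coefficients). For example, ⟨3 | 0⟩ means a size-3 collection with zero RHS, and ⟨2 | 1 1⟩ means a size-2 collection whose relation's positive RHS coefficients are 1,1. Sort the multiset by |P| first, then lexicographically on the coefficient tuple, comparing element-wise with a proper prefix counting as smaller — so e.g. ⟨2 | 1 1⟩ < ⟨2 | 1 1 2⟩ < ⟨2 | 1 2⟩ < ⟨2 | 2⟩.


Primitive collections (9):

  • {5,6}:  v_{5} + v_{6} = 0  ⇒ sig = ⟨2 | 0⟩
  • {0,1}:  v_{0} + v_{1} = v_{6}  ⇒ sig = ⟨2 | 1⟩
  • {0,5}:  v_{0} + v_{5} = v_{2} + v_{4}  ⇒ sig = ⟨2 | 1 1⟩
  • {3,5}:  v_{3} + v_{5} = v_{0} + v_{4}  ⇒ sig = ⟨2 | 1 1⟩
  • {1,3}:  v_{1} + v_{3} = v_{4} + 2·v_{6}  ⇒ sig = ⟨2 | 1 2⟩
  • {2,3}:  v_{2} + v_{3} = 2·v_{0}  ⇒ sig = ⟨2 | 2⟩
  • {1,2,4}:  v_{1} + v_{2} + v_{4} = 0  ⇒ sig = ⟨3 | 0⟩
  • {0,4,6}:  v_{0} + v_{4} + v_{6} = v_{3}  ⇒ sig = ⟨3 | 1⟩
  • {2,4,6}:  v_{2} + v_{4} + v_{6} = v_{0}  ⇒ sig = ⟨3 | 1⟩

Sorted signature multiset PRS(X):
{ ⟨2 | 0⟩,  ⟨2 | 1⟩,  ⟨2 | 1 1⟩ ×2,  ⟨2 | 1 2⟩,  ⟨2 | 2⟩,  ⟨3 | 0⟩,  ⟨3 | 1⟩ ×2 }


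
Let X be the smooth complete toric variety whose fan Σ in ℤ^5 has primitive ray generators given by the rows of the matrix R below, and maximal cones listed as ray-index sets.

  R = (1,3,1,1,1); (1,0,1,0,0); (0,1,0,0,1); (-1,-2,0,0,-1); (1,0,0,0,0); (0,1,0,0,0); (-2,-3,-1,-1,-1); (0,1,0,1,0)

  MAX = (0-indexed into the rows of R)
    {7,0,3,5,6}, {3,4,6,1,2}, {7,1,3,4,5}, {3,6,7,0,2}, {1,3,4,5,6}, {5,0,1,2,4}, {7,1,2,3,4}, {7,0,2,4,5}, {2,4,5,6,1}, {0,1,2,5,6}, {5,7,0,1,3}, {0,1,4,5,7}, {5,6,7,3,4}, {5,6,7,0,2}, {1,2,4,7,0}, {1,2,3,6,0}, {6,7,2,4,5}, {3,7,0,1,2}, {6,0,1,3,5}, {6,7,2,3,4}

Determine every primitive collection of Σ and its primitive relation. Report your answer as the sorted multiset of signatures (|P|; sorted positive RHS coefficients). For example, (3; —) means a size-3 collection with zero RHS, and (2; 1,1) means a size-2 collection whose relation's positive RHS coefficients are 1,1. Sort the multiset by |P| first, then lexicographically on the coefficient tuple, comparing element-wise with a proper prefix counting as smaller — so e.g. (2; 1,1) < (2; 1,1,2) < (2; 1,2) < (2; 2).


5 collections generate NE(X_Σ); each relation:

  P={0,4,6}:  v_{0} + v_{4} + v_{6} = 0 ; sig = (3; —)
  P={1,6,7}:  v_{1} + v_{6} + v_{7} = v_{3} ; sig = (3; 1)
  P={0,3,4}:  v_{0} + v_{3} + v_{4} = v_{1} + v_{7} ; sig = (3; 1,1)
  P={2,3,5}:  v_{2} + v_{3} + v_{5} = v_{0} + v_{6} ; sig = (3; 1,1)
  P={1,2,5,7}:  v_{1} + v_{2} + v_{5} + v_{7} = v_{0} ; sig = (4; 1)

Hence PRS(X_Σ) =
{ (3; —),  (3; 1),  (3; 1,1) ×2,  (4; 1) }


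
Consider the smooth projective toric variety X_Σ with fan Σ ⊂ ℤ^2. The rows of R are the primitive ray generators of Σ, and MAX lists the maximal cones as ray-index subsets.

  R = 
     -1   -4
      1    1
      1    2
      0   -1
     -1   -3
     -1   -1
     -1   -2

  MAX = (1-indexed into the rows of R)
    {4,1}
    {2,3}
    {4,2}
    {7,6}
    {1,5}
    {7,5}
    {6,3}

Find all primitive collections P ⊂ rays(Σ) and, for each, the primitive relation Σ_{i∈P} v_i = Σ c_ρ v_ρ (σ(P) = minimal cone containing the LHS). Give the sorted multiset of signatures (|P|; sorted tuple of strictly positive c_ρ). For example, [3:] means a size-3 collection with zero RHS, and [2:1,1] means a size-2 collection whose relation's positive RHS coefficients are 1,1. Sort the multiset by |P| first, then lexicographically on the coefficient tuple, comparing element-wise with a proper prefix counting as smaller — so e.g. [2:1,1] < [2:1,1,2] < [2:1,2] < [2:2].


14 minimal non-faces of Δ(Σ) (on 7 rays):

  {2,6}:  v_{2} + v_{6} = 0  ⇒ sig = [2:]
  {3,7}:  v_{3} + v_{7} = 0  ⇒ sig = [2:]
  {2,7}:  v_{2} + v_{7} = v_{4}  ⇒ sig = [2:1]
  {3,4}:  v_{3} + v_{4} = v_{2}  ⇒ sig = [2:1]
  {3,5}:  v_{3} + v_{5} = v_{4}  ⇒ sig = [2:1]
  {4,5}:  v_{4} + v_{5} = v_{1}  ⇒ sig = [2:1]
  {4,6}:  v_{4} + v_{6} = v_{7}  ⇒ sig = [2:1]
  {4,7}:  v_{4} + v_{7} = v_{5}  ⇒ sig = [2:1]
  {1,6}:  v_{1} + v_{6} = v_{5} + v_{7}  ⇒ sig = [2:1,1]
  {1,3}:  v_{1} + v_{3} = 2·v_{4}  ⇒ sig = [2:2]
  {1,7}:  v_{1} + v_{7} = 2·v_{5}  ⇒ sig = [2:2]
  {2,5}:  v_{2} + v_{5} = 2·v_{4}  ⇒ sig = [2:2]
  {5,6}:  v_{5} + v_{6} = 2·v_{7}  ⇒ sig = [2:2]
  {1,2}:  v_{1} + v_{2} = 3·v_{4}  ⇒ sig = [2:3]

Sorted signature multiset PRS(X):
    |P|=2: 14 collections, coeffs (), (), (1), (1), (1), (1), (1), (1), (1,1), (2), (2), (2), (2), (3)


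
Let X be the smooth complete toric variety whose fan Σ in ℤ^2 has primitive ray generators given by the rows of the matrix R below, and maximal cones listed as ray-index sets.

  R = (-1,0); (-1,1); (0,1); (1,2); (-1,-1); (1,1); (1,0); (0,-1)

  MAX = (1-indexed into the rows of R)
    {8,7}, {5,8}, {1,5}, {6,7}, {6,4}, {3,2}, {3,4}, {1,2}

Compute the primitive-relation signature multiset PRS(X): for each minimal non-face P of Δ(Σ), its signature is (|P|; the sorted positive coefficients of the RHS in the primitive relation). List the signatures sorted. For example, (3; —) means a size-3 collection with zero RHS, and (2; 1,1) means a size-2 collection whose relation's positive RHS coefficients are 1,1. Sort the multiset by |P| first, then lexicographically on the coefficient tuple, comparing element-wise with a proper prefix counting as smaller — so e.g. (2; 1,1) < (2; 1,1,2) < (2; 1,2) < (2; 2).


Minimal non-faces — 20 found among 8 rays, 8 max cones:

  • {1,7}:  v_{1} + v_{7} = 0 ; sig = (2; —)
  • {3,8}:  v_{3} + v_{8} = 0 ; sig = (2; —)
  • {5,6}:  v_{5} + v_{6} = 0 ; sig = (2; —)
  • {1,3}:  v_{1} + v_{3} = v_{2} ; sig = (2; 1)
  • {1,6}:  v_{1} + v_{6} = v_{3} ; sig = (2; 1)
  • {1,8}:  v_{1} + v_{8} = v_{5} ; sig = (2; 1)
  • {2,7}:  v_{2} + v_{7} = v_{3} ; sig = (2; 1)
  • {2,8}:  v_{2} + v_{8} = v_{1} ; sig = (2; 1)
  • {3,5}:  v_{3} + v_{5} = v_{1} ; sig = (2; 1)
  • {3,6}:  v_{3} + v_{6} = v_{4} ; sig = (2; 1)
  • {3,7}:  v_{3} + v_{7} = v_{6} ; sig = (2; 1)
  • {4,5}:  v_{4} + v_{5} = v_{3} ; sig = (2; 1)
  • {4,8}:  v_{4} + v_{8} = v_{6} ; sig = (2; 1)
  • {5,7}:  v_{5} + v_{7} = v_{8} ; sig = (2; 1)
  • {6,8}:  v_{6} + v_{8} = v_{7} ; sig = (2; 1)
  • {1,4}:  v_{1} + v_{4} = 2·v_{3} ; sig = (2; 2)
  • {2,5}:  v_{2} + v_{5} = 2·v_{1} ; sig = (2; 2)
  • {2,6}:  v_{2} + v_{6} = 2·v_{3} ; sig = (2; 2)
  • {4,7}:  v_{4} + v_{7} = 2·v_{6} ; sig = (2; 2)
  • {2,4}:  v_{2} + v_{4} = 3·v_{3} ; sig = (2; 3)

so the primitive-relation signature multiset is
{ (2; —) ×3,  (2; 1) ×12,  (2; 2) ×4,  (2; 3) }


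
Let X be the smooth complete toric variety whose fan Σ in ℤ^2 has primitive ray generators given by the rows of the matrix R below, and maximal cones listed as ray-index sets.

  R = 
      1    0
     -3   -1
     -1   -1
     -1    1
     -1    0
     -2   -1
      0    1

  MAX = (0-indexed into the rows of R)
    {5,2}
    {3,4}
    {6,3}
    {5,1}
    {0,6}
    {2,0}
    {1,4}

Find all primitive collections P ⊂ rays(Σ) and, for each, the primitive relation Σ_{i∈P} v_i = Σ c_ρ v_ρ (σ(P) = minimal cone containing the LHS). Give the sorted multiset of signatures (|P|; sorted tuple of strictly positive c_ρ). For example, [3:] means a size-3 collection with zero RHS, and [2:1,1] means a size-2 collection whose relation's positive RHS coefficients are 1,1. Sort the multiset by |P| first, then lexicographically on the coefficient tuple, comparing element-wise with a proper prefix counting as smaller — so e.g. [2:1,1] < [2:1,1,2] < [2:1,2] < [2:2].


Primitive collections (14):

  P={0,4}:  v_{0} + v_{4} = 0 ; sig = [2:]
  P={0,1}:  v_{0} + v_{1} = v_{5} ; sig = [2:1]
  P={0,3}:  v_{0} + v_{3} = v_{6} ; sig = [2:1]
  P={0,5}:  v_{0} + v_{5} = v_{2} ; sig = [2:1]
  P={2,4}:  v_{2} + v_{4} = v_{5} ; sig = [2:1]
  P={2,6}:  v_{2} + v_{6} = v_{4} ; sig = [2:1]
  P={4,5}:  v_{4} + v_{5} = v_{1} ; sig = [2:1]
  P={4,6}:  v_{4} + v_{6} = v_{3} ; sig = [2:1]
  P={1,2}:  v_{1} + v_{2} = 2·v_{5} ; sig = [2:2]
  P={2,3}:  v_{2} + v_{3} = 2·v_{4} ; sig = [2:2]
  P={5,6}:  v_{5} + v_{6} = 2·v_{4} ; sig = [2:2]
  P={1,6}:  v_{1} + v_{6} = 3·v_{4} ; sig = [2:3]
  P={3,5}:  v_{3} + v_{5} = 3·v_{4} ; sig = [2:3]
  P={1,3}:  v_{1} + v_{3} = 4·v_{4} ; sig = [2:4]

so the primitive-relation signature multiset is
[[2:], [2:1], [2:1], [2:1], [2:1], [2:1], [2:1], [2:1], [2:2], [2:2], [2:2], [2:3], [2:3], [2:4]]


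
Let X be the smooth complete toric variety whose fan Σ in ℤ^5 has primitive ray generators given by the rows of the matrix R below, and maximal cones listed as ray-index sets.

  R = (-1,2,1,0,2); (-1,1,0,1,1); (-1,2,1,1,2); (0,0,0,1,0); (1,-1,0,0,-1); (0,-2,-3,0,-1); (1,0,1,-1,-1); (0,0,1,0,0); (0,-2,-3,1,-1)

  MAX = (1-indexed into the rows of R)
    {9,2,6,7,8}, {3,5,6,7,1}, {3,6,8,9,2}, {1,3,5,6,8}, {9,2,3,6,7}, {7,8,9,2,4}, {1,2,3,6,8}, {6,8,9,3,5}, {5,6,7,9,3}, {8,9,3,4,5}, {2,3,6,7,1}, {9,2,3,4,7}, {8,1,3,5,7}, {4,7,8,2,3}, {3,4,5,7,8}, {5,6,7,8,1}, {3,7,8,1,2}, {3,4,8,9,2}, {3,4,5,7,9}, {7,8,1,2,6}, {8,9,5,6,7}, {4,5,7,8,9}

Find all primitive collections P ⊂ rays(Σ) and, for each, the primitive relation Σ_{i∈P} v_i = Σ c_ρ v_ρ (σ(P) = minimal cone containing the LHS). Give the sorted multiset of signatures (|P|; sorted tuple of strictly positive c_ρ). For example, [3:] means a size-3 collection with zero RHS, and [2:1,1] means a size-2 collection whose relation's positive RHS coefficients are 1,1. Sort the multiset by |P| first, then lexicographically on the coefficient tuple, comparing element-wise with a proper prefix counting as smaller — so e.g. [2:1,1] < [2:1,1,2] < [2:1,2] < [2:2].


6 minimal non-faces of Δ(Σ) (on 9 rays):

  • {1,4}:  v_{1} + v_{4} = v_{3}  ⇒ sig = [2:1]
  • {2,5}:  v_{2} + v_{5} = v_{4}  ⇒ sig = [2:1]
  • {4,6}:  v_{4} + v_{6} = v_{9}  ⇒ sig = [2:1]
  • {1,9}:  v_{1} + v_{9} = v_{3} + v_{6}  ⇒ sig = [2:1,1]
  • {3,6,7,8}:  v_{3} + v_{6} + v_{7} + v_{8} = 0  ⇒ sig = [4:]
  • {3,7,8,9}:  v_{3} + v_{7} + v_{8} + v_{9} = v_{4}  ⇒ sig = [4:1]

Sorted signature multiset PRS(X):
{ [2:1] ×3,  [2:1,1],  [4:],  [4:1] }


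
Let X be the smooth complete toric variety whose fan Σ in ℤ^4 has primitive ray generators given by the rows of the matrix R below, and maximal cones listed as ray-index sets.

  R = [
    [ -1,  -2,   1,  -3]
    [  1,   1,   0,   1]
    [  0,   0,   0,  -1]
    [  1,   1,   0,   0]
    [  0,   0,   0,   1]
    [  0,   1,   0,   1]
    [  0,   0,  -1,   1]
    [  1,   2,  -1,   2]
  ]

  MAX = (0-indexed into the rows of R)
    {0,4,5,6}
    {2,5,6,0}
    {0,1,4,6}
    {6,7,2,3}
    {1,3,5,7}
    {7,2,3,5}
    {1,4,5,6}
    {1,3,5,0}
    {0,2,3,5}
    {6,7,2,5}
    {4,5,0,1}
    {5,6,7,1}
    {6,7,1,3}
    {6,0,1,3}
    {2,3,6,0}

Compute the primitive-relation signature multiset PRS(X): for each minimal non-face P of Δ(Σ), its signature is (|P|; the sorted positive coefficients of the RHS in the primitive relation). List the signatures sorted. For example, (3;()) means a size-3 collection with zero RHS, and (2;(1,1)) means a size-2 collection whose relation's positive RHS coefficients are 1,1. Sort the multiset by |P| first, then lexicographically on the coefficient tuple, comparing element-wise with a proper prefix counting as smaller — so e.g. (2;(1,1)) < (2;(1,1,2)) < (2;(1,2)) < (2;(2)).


Σ has 7 primitive collections:

  {2,4}:  v_{2} + v_{4} = 0  so sig = (2;())
  {0,7}:  v_{0} + v_{7} = v_{2}  so sig = (2;(1))
  {1,2}:  v_{1} + v_{2} = v_{3}  so sig = (2;(1))
  {3,4}:  v_{3} + v_{4} = v_{1}  so sig = (2;(1))
  {4,7}:  v_{4} + v_{7} = v_{1} + v_{5} + v_{6}  so sig = (2;(1,1,1))
  {3,5,6}:  v_{3} + v_{5} + v_{6} = v_{7}  so sig = (3;(1))
  {0,1,5,6}:  v_{0} + v_{1} + v_{5} + v_{6} = 0  so sig = (4;())

Signatures (|P|; sorted positive RHS coefficients), sorted:
    |P|=2: 5 collections, coeffs (), (1), (1), (1), (1,1,1)
    |P|=3: 1 collection, coeffs (1)
    |P|=4: 1 collection, coeffs ()


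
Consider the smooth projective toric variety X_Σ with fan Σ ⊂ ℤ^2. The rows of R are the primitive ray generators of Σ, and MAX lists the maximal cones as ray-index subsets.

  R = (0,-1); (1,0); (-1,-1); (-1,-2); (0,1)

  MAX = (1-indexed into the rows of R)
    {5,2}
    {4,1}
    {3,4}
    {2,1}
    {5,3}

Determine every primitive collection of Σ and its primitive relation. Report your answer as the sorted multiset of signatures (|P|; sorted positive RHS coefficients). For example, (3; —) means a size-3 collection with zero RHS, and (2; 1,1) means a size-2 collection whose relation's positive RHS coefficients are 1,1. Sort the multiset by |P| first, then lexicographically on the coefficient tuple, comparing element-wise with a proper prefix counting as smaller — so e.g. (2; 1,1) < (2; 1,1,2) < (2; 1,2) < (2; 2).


Σ has 5 primitive collections:

  • {1,5}:  v_{1} + v_{5} = 0  ⟹  sig = (2; —)
  • {1,3}:  v_{1} + v_{3} = v_{4}  ⟹  sig = (2; 1)
  • {2,3}:  v_{2} + v_{3} = v_{1}  ⟹  sig = (2; 1)
  • {4,5}:  v_{4} + v_{5} = v_{3}  ⟹  sig = (2; 1)
  • {2,4}:  v_{2} + v_{4} = 2·v_{1}  ⟹  sig = (2; 2)

Sorted signature multiset PRS(X):
    (2; —)
    (2; 1)
    (2; 1)
    (2; 1)
    (2; 2)


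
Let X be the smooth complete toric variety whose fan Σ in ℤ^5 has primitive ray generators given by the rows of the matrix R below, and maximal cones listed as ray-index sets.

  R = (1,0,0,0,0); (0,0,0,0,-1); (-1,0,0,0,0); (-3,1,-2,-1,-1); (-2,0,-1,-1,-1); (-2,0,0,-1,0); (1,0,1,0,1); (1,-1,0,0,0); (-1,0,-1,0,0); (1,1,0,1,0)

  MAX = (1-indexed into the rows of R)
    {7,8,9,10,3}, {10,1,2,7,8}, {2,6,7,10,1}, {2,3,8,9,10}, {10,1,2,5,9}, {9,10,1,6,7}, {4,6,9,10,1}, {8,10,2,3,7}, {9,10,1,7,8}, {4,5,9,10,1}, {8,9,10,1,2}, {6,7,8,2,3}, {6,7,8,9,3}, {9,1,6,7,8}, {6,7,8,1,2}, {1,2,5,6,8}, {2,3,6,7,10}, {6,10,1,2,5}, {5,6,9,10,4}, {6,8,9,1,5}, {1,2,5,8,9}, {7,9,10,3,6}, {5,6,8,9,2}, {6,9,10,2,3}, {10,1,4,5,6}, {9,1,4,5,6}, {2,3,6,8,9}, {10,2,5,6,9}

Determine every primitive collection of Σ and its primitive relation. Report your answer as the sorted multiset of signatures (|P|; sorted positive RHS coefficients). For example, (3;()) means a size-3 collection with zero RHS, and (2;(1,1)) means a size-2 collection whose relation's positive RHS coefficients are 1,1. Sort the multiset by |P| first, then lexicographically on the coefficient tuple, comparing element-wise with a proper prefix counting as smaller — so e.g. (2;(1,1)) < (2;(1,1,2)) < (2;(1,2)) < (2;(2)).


Σ has 12 primitive collections:

  P={1,3}:  v_{1} + v_{3} = 0  ⟹  sig = (2;())
  P={5,7}:  v_{5} + v_{7} = v_{1} + v_{6}  ⟹  sig = (2;(1,1))
  P={3,5}:  v_{3} + v_{5} = v_{2} + v_{6} + v_{9}  ⟹  sig = (2;(1,1,1))
  P={4,8}:  v_{4} + v_{8} = v_{1} + v_{5} + v_{9}  ⟹  sig = (2;(1,1,1))
  P={3,4}:  v_{3} + v_{4} = v_{5} + v_{6} + v_{9} + v_{10}  ⟹  sig = (2;(1,1,1,1))
  P={4,7}:  v_{4} + v_{7} = 2·v_{1} + 2·v_{6} + v_{9} + v_{10}  ⟹  sig = (2;(1,1,2,2))
  P={2,4}:  v_{2} + v_{4} = 2·v_{5} + v_{10}  ⟹  sig = (2;(1,2))
  P={2,7,9}:  v_{2} + v_{7} + v_{9} = 0  ⟹  sig = (3;())
  P={6,8,10}:  v_{6} + v_{8} + v_{10} = 0  ⟹  sig = (3;())
  P={5,8,10}:  v_{5} + v_{8} + v_{10} = v_{1} + v_{2} + v_{9}  ⟹  sig = (3;(1,1,1))
  P={1,2,6,9}:  v_{1} + v_{2} + v_{6} + v_{9} = v_{5}  ⟹  sig = (4;(1))
  P={1,5,6,9,10}:  v_{1} + v_{5} + v_{6} + v_{9} + v_{10} = v_{4}  ⟹  sig = (5;(1))

Hence PRS(X_Σ) =
[(2;()), (2;(1,1)), (2;(1,1,1)), (2;(1,1,1)), (2;(1,1,1,1)), (2;(1,1,2,2)), (2;(1,2)), (3;()), (3;()), (3;(1,1,1)), (4;(1)), (5;(1))]


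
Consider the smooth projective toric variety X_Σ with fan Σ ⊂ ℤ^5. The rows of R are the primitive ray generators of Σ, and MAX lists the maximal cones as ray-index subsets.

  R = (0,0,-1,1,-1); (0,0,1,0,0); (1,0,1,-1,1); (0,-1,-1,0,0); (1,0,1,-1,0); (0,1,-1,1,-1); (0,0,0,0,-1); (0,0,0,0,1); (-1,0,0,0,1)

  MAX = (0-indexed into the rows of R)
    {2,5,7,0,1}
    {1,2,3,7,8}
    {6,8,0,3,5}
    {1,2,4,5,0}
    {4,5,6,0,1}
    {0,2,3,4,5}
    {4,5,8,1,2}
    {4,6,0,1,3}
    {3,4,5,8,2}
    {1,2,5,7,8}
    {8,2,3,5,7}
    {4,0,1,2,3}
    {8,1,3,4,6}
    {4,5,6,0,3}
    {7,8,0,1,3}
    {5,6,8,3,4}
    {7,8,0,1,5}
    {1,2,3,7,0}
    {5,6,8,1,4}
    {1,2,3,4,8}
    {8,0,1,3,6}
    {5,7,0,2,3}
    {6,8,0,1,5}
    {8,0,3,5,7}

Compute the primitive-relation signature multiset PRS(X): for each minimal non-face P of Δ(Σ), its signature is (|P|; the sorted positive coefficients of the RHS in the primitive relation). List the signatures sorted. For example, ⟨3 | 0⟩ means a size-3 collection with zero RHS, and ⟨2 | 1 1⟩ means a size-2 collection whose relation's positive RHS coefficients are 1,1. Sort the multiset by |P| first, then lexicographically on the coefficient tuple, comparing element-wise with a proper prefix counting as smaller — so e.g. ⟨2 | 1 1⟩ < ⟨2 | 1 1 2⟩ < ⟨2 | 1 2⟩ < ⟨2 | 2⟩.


Minimal non-faces — 6 found among 9 rays, 24 max cones:

  P = {6,7}:  v_{6} + v_{7} = 0  so sig = ⟨2 | 0⟩
  P = {2,6}:  v_{2} + v_{6} = v_{4}  so sig = ⟨2 | 1⟩
  P = {4,7}:  v_{4} + v_{7} = v_{2}  so sig = ⟨2 | 1⟩
  P = {0,4,8}:  v_{0} + v_{4} + v_{8} = 0  so sig = ⟨3 | 0⟩
  P = {0,2,8}:  v_{0} + v_{2} + v_{8} = v_{7}  so sig = ⟨3 | 1⟩
  P = {1,3,5}:  v_{1} + v_{3} + v_{5} = v_{0}  so sig = ⟨3 | 1⟩

so the primitive-relation signature multiset is
{ ⟨2 | 0⟩,  ⟨2 | 1⟩ ×2,  ⟨3 | 0⟩,  ⟨3 | 1⟩ ×2 }


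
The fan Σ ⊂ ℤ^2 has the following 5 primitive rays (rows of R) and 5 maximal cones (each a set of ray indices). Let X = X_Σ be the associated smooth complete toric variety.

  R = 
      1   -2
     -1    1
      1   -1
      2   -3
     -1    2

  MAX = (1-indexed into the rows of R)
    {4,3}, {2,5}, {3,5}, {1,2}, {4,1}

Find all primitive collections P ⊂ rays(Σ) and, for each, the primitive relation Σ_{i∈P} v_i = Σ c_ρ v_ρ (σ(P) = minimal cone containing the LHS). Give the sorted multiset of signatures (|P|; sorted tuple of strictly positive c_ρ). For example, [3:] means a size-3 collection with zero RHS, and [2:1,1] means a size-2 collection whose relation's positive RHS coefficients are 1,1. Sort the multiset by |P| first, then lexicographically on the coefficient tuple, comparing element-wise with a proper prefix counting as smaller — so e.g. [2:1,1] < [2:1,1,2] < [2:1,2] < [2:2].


Primitive collections (5):

  P = {1,5}:  v_{1} + v_{5} = 0  so sig = [2:]
  P = {2,3}:  v_{2} + v_{3} = 0  so sig = [2:]
  P = {1,3}:  v_{1} + v_{3} = v_{4}  so sig = [2:1]
  P = {2,4}:  v_{2} + v_{4} = v_{1}  so sig = [2:1]
  P = {4,5}:  v_{4} + v_{5} = v_{3}  so sig = [2:1]

Sorted signature multiset PRS(X):
    [2:]
    [2:]
    [2:1]
    [2:1]
    [2:1]


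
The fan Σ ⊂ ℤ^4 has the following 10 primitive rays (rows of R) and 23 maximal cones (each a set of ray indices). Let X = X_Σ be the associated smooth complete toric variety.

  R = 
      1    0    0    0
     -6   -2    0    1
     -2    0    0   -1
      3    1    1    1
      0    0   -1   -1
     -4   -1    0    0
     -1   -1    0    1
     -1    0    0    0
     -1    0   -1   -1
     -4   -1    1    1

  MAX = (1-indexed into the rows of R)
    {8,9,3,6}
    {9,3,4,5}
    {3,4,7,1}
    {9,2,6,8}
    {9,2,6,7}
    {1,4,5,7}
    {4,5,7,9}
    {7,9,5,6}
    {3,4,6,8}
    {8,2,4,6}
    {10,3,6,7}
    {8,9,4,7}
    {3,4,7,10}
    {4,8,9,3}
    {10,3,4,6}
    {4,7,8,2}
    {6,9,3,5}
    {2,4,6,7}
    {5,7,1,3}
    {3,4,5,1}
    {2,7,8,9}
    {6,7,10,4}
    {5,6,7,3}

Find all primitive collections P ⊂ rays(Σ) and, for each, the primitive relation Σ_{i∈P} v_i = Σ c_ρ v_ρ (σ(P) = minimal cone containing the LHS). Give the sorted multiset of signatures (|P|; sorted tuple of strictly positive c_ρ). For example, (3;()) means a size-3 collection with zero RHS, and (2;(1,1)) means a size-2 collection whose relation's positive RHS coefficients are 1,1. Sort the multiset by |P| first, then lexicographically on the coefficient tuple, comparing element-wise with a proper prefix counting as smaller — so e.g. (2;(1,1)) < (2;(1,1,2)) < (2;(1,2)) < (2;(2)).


|primitive collections| = 20. Relations:

  • {1,8}:  v_{1} + v_{8} = 0  →  sig = (2;())
  • {1,9}:  v_{1} + v_{9} = v_{5}  →  sig = (2;(1))
  • {5,8}:  v_{5} + v_{8} = v_{9}  →  sig = (2;(1))
  • {5,10}:  v_{5} + v_{10} = v_{6}  →  sig = (2;(1))
  • {1,2}:  v_{1} + v_{2} = v_{6} + v_{7}  →  sig = (2;(1,1))
  • {1,6}:  v_{1} + v_{6} = v_{3} + v_{7}  →  sig = (2;(1,1))
  • {9,10}:  v_{9} + v_{10} = v_{6} + v_{8}  →  sig = (2;(1,1))
  • {2,5}:  v_{2} + v_{5} = v_{6} + v_{7} + v_{9}  →  sig = (2;(1,1,1))
  • {2,10}:  v_{2} + v_{10} = v_{4} + 3·v_{6} + v_{7}  →  sig = (2;(1,1,3))
  • {8,10}:  v_{8} + v_{10} = v_{4} + 2·v_{6}  →  sig = (2;(1,2))
  • {1,10}:  v_{1} + v_{10} = 2·v_{3} + v_{4} + 2·v_{7}  →  sig = (2;(1,2,2))
  • {2,3}:  v_{2} + v_{3} = 2·v_{6}  →  sig = (2;(2))
  • {3,7,8}:  v_{3} + v_{7} + v_{8} = v_{6}  →  sig = (3;(1))
  • {4,5,6}:  v_{4} + v_{5} + v_{6} = v_{8}  →  sig = (3;(1))
  • {6,7,8}:  v_{6} + v_{7} + v_{8} = v_{2}  →  sig = (3;(1))
  • {3,7,9}:  v_{3} + v_{7} + v_{9} = v_{5} + v_{6}  →  sig = (3;(1,1))
  • {2,4,9}:  v_{2} + v_{4} + v_{9} = v_{7} + 3·v_{8}  →  sig = (3;(1,3))
  • {4,6,9}:  v_{4} + v_{6} + v_{9} = 2·v_{8}  →  sig = (3;(2))
  • {3,4,5,7}:  v_{3} + v_{4} + v_{5} + v_{7} = 0  →  sig = (4;())
  • {3,4,6,7}:  v_{3} + v_{4} + v_{6} + v_{7} = v_{10}  →  sig = (4;(1))

Sorted signature multiset PRS(X):
{ (2;()),  (2;(1)) ×3,  (2;(1,1)) ×3,  (2;(1,1,1)),  (2;(1,1,3)),  (2;(1,2)),  (2;(1,2,2)),  (2;(2)),  (3;(1)) ×3,  (3;(1,1)),  (3;(1,3)),  (3;(2)),  (4;()),  (4;(1)) }
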